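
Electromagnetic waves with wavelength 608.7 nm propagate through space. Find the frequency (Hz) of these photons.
4.9251e+14 Hz

Using the wave equation: c = fλ

Solving for frequency:
f = c/λ = (3×10⁸ m/s) / (608.7×10⁻⁹ m)
f = 4.9251e+14 Hz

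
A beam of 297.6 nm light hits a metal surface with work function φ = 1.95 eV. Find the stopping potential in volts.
2.2161 V

The stopping potential V_s satisfies: eV_s = KE_max

First, find KE_max using Einstein's equation:
E_photon = hc/λ = 4.1661 eV
KE_max = E_photon - φ = 4.1661 - 1.95 = 2.2161 eV

Since eV_s = KE_max:
V_s = KE_max/e = 2.2161 V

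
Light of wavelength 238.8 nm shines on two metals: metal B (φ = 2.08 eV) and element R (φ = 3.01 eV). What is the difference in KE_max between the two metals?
0.9300 eV

Using KE_max = hc/λ - φ for each metal:

Photon energy: E = hc/λ = 5.1920 eV

For metal B (φ₁ = 2.08 eV):
KE₁ = E - φ₁ = 5.1920 - 2.08 = 3.1120 eV

For element R (φ₂ = 3.01 eV):
KE₂ = E - φ₂ = 5.1920 - 3.01 = 2.1820 eV

Difference:
ΔKE = KE₁ - KE₂ = 3.1120 - 2.1820 = 0.9300 eV

Note: The difference equals the difference in work functions: 3.01 - 2.08 = 0.93 eV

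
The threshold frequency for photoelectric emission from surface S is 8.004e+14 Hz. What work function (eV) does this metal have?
3.31 eV

At the threshold frequency, photon energy equals work function:
φ = hf₀

Calculating:
φ = (6.626×10⁻³⁴ J·s)(8.004e+14 Hz)
φ = 3.31 eV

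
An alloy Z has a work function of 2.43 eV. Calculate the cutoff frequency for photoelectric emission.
5.8757e+14 Hz

The threshold frequency is when the photon energy equals the work function:
hf₀ = φ

Solving for f₀:
f₀ = φ/h = (2.43 eV × 1.602×10⁻¹⁹ J/eV) / (6.626×10⁻³⁴ J·s)
f₀ = 5.8757e+14 Hz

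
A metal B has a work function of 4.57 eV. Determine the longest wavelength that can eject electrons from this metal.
271.30 nm

The threshold wavelength is when the photon energy equals the work function:
hc/λ₀ = φ

Solving for λ₀:
λ₀ = hc/φ = (6.626×10⁻³⁴ J·s)(3×10⁸ m/s) / (4.57 eV × 1.602×10⁻¹⁹ J/eV)
λ₀ = 271.30 nm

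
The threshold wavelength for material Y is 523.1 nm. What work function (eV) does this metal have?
2.37 eV

At the threshold wavelength, photon energy equals work function:
φ = hc/λ₀

Calculating:
φ = (6.626×10⁻³⁴ J·s)(3×10⁸ m/s) / (523.1×10⁻⁹ m)
φ = 2.37 eV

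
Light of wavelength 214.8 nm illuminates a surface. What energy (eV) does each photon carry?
5.7721 eV

Using E = hf = hc/λ:

E = hc/λ = (6.626×10⁻³⁴ J·s)(3×10⁸ m/s) / (214.8×10⁻⁹ m)
E = 5.7721 eV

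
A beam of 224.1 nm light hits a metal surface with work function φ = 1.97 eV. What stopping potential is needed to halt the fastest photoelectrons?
3.5625 V

The stopping potential V_s satisfies: eV_s = KE_max

First, find KE_max using Einstein's equation:
E_photon = hc/λ = 5.5325 eV
KE_max = E_photon - φ = 5.5325 - 1.97 = 3.5625 eV

Since eV_s = KE_max:
V_s = KE_max/e = 3.5625 V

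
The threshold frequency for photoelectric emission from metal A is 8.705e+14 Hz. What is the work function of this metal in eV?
3.60 eV

At the threshold frequency, photon energy equals work function:
φ = hf₀

Calculating:
φ = (6.626×10⁻³⁴ J·s)(8.705e+14 Hz)
φ = 3.60 eV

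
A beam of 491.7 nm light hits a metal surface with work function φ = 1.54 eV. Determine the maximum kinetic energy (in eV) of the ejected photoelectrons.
0.9815 eV

Using Einstein's photoelectric equation: KE_max = hf - φ = hc/λ - φ

First, calculate the photon energy:
E_photon = hc/λ = (6.626×10⁻³⁴ J·s)(3×10⁸ m/s) / (491.7×10⁻⁹ m)
E_photon = 2.5215 eV

Then, the maximum kinetic energy:
KE_max = E_photon - φ = 2.5215 eV - 1.54 eV = 0.9815 eV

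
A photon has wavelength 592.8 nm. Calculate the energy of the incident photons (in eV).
2.0915 eV

Using E = hf = hc/λ:

E = hc/λ = (6.626×10⁻³⁴ J·s)(3×10⁸ m/s) / (592.8×10⁻⁹ m)
E = 2.0915 eV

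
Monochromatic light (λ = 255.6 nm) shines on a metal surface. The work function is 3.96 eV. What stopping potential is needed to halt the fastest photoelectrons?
0.8907 V

The stopping potential V_s satisfies: eV_s = KE_max

First, find KE_max using Einstein's equation:
E_photon = hc/λ = 4.8507 eV
KE_max = E_photon - φ = 4.8507 - 3.96 = 0.8907 eV

Since eV_s = KE_max:
V_s = KE_max/e = 0.8907 V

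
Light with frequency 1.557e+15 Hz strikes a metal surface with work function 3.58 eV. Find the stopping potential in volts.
2.8592 V

The stopping potential V_s satisfies: eV_s = KE_max

First, find KE_max using Einstein's equation:
E_photon = hf = (6.626×10⁻³⁴ J·s)(1.557e+15 Hz) = 6.4392 eV
KE_max = E_photon - φ = 6.4392 - 3.58 = 2.8592 eV

Since eV_s = KE_max:
V_s = KE_max/e = 2.8592 V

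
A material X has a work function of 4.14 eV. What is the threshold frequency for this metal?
1.0010e+15 Hz

The threshold frequency is when the photon energy equals the work function:
hf₀ = φ

Solving for f₀:
f₀ = φ/h = (4.14 eV × 1.602×10⁻¹⁹ J/eV) / (6.626×10⁻³⁴ J·s)
f₀ = 1.0010e+15 Hz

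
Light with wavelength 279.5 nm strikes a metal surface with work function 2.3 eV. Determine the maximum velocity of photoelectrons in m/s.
8.6680e+05 m/s

First, find the maximum kinetic energy:
E_photon = hc/λ = 4.4359 eV
KE_max = E_photon - φ = 4.4359 - 2.3 = 2.1359 eV

Convert to Joules: KE_max = 2.1359 × 1.602×10⁻¹⁹ J = 3.4221e-19 J

Then use KE = ½mv² to find velocity:
v = √(2·KE/m) = √(2 × 3.4221e-19 J / 9.109e-31 kg)
v = 8.6680e+05 m/s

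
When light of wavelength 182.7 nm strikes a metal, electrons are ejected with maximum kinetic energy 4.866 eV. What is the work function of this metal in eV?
1.92 eV

From Einstein's photoelectric equation: KE_max = hf - φ = hc/λ - φ

Rearranging for φ:
φ = hc/λ - KE_max

Calculate photon energy:
E_photon = hc/λ = 6.7862 eV

Therefore:
φ = 6.7862 - 4.866 = 1.92 eV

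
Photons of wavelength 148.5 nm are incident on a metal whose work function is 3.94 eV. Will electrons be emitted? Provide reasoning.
Yes

For photoemission, the photon energy must exceed the work function.

Photon energy: E = hc/λ = 8.3491 eV
Work function: φ = 3.94 eV

Since E_photon (8.3491 eV) > φ (3.94 eV), photoemission WILL occur.
The threshold wavelength is λ₀ = hc/φ = 314.7 nm.
Since 148.5 nm < 314.7 nm, the light has sufficient energy.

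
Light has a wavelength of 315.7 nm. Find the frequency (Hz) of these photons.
9.4961e+14 Hz

Using the wave equation: c = fλ

Solving for frequency:
f = c/λ = (3×10⁸ m/s) / (315.7×10⁻⁹ m)
f = 9.4961e+14 Hz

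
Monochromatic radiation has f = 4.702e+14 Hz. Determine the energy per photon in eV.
1.9446 eV

Using E = hf:

E = hf = (6.626×10⁻³⁴ J·s)(4.702e+14 Hz)
E = 1.9446 eV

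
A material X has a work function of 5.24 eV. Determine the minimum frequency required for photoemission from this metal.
1.2670e+15 Hz

The threshold frequency is when the photon energy equals the work function:
hf₀ = φ

Solving for f₀:
f₀ = φ/h = (5.24 eV × 1.602×10⁻¹⁹ J/eV) / (6.626×10⁻³⁴ J·s)
f₀ = 1.2670e+15 Hz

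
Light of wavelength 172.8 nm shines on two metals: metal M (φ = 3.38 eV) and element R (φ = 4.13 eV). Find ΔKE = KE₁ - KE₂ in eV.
0.7500 eV

Using KE_max = hc/λ - φ for each metal:

Photon energy: E = hc/λ = 7.1750 eV

For metal M (φ₁ = 3.38 eV):
KE₁ = E - φ₁ = 7.1750 - 3.38 = 3.7950 eV

For element R (φ₂ = 4.13 eV):
KE₂ = E - φ₂ = 7.1750 - 4.13 = 3.0450 eV

Difference:
ΔKE = KE₁ - KE₂ = 3.7950 - 3.0450 = 0.7500 eV

Note: The difference equals the difference in work functions: 4.13 - 3.38 = 0.75 eV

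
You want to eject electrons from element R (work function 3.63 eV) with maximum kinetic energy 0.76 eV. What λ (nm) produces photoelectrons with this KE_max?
282.42 nm

From Einstein's equation: KE_max = hc/λ - φ

Rearranging for λ:
hc/λ = KE_max + φ
λ = hc/(KE_max + φ)

Required photon energy:
E_photon = KE_max + φ = 0.76 + 3.63 = 4.39 eV

Required wavelength:
λ = hc/E_photon = (6.626×10⁻³⁴)(3×10⁸) / (4.39 × 1.602×10⁻¹⁹)
λ = 282.42 nm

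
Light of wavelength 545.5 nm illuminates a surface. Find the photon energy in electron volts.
2.2729 eV

Using E = hf = hc/λ:

E = hc/λ = (6.626×10⁻³⁴ J·s)(3×10⁸ m/s) / (545.5×10⁻⁹ m)
E = 2.2729 eV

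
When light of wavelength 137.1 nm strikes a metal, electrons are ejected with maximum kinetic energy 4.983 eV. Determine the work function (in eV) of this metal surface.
4.06 eV

From Einstein's photoelectric equation: KE_max = hf - φ = hc/λ - φ

Rearranging for φ:
φ = hc/λ - KE_max

Calculate photon energy:
E_photon = hc/λ = 9.0433 eV

Therefore:
φ = 9.0433 - 4.983 = 4.06 eV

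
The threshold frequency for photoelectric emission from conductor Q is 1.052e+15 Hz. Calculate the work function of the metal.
4.35 eV

At the threshold frequency, photon energy equals work function:
φ = hf₀

Calculating:
φ = (6.626×10⁻³⁴ J·s)(1.052e+15 Hz)
φ = 4.35 eV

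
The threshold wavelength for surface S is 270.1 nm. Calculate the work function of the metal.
4.59 eV

At the threshold wavelength, photon energy equals work function:
φ = hc/λ₀

Calculating:
φ = (6.626×10⁻³⁴ J·s)(3×10⁸ m/s) / (270.1×10⁻⁹ m)
φ = 4.59 eV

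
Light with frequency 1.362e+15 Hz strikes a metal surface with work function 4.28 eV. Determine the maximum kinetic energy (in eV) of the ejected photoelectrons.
1.3528 eV

Using Einstein's photoelectric equation: KE_max = hf - φ

First, calculate the photon energy:
E_photon = hf = (6.626×10⁻³⁴ J·s)(1.362e+15 Hz)
E_photon = 5.6328 eV

Then, the maximum kinetic energy:
KE_max = E_photon - φ = 5.6328 eV - 4.28 eV = 1.3528 eV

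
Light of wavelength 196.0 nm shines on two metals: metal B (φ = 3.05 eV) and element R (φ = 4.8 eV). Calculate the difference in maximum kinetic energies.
1.7500 eV

Using KE_max = hc/λ - φ for each metal:

Photon energy: E = hc/λ = 6.3257 eV

For metal B (φ₁ = 3.05 eV):
KE₁ = E - φ₁ = 6.3257 - 3.05 = 3.2757 eV

For element R (φ₂ = 4.8 eV):
KE₂ = E - φ₂ = 6.3257 - 4.8 = 1.5257 eV

Difference:
ΔKE = KE₁ - KE₂ = 3.2757 - 1.5257 = 1.7500 eV

Note: The difference equals the difference in work functions: 4.8 - 3.05 = 1.75 eV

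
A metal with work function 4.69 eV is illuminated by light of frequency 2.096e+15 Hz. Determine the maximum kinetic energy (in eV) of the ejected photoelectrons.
3.9784 eV

Using Einstein's photoelectric equation: KE_max = hf - φ

First, calculate the photon energy:
E_photon = hf = (6.626×10⁻³⁴ J·s)(2.096e+15 Hz)
E_photon = 8.6684 eV

Then, the maximum kinetic energy:
KE_max = E_photon - φ = 8.6684 eV - 4.69 eV = 3.9784 eV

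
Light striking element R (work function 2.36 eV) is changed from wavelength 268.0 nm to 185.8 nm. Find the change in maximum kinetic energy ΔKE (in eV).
2.0467 eV

Using Einstein's equation: KE_max = hc/λ - φ

For λ₁ = 268.0 nm:
KE₁ = hc/λ₁ - φ = 4.6263 - 2.36 = 2.2663 eV

For λ₂ = 185.8 nm:
KE₂ = hc/λ₂ - φ = 6.6730 - 2.36 = 4.3130 eV

Change in KE:
ΔKE = KE₂ - KE₁ = 4.3130 - 2.2663 = 2.0467 eV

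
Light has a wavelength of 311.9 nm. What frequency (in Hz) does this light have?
9.6118e+14 Hz

Using the wave equation: c = fλ

Solving for frequency:
f = c/λ = (3×10⁸ m/s) / (311.9×10⁻⁹ m)
f = 9.6118e+14 Hz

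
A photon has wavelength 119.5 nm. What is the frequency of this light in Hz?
2.5087e+15 Hz

Using the wave equation: c = fλ

Solving for frequency:
f = c/λ = (3×10⁸ m/s) / (119.5×10⁻⁹ m)
f = 2.5087e+15 Hz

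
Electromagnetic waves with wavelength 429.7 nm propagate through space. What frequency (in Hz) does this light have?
6.9768e+14 Hz

Using the wave equation: c = fλ

Solving for frequency:
f = c/λ = (3×10⁸ m/s) / (429.7×10⁻⁹ m)
f = 6.9768e+14 Hz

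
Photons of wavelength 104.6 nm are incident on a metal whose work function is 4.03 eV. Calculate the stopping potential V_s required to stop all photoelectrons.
7.8232 V

The stopping potential V_s satisfies: eV_s = KE_max

First, find KE_max using Einstein's equation:
E_photon = hc/λ = 11.8532 eV
KE_max = E_photon - φ = 11.8532 - 4.03 = 7.8232 eV

Since eV_s = KE_max:
V_s = KE_max/e = 7.8232 V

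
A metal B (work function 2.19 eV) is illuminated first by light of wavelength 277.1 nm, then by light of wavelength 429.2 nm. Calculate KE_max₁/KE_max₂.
3.2693

Using Einstein's equation: KE_max = hc/λ - φ

For λ₁ = 277.1 nm:
E₁ = hc/λ₁ = 4.4743 eV
KE₁ = E₁ - φ = 4.4743 - 2.19 = 2.2843 eV

For λ₂ = 429.2 nm:
E₂ = hc/λ₂ = 2.8887 eV
KE₂ = E₂ - φ = 2.8887 - 2.19 = 0.6987 eV

Ratio: KE₁/KE₂ = 2.2843/0.6987 = 3.2693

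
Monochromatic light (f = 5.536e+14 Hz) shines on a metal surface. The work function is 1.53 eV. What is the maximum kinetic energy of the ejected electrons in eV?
0.7595 eV

Using Einstein's photoelectric equation: KE_max = hf - φ

First, calculate the photon energy:
E_photon = hf = (6.626×10⁻³⁴ J·s)(5.536e+14 Hz)
E_photon = 2.2895 eV

Then, the maximum kinetic energy:
KE_max = E_photon - φ = 2.2895 eV - 1.53 eV = 0.7595 eV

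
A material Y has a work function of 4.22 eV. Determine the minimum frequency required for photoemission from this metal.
1.0204e+15 Hz

The threshold frequency is when the photon energy equals the work function:
hf₀ = φ

Solving for f₀:
f₀ = φ/h = (4.22 eV × 1.602×10⁻¹⁹ J/eV) / (6.626×10⁻³⁴ J·s)
f₀ = 1.0204e+15 Hz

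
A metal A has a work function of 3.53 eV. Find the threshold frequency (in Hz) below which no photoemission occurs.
8.5355e+14 Hz

The threshold frequency is when the photon energy equals the work function:
hf₀ = φ

Solving for f₀:
f₀ = φ/h = (3.53 eV × 1.602×10⁻¹⁹ J/eV) / (6.626×10⁻³⁴ J·s)
f₀ = 8.5355e+14 Hz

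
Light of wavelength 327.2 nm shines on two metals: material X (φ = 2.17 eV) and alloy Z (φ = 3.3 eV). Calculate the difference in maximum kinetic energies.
1.1300 eV

Using KE_max = hc/λ - φ for each metal:

Photon energy: E = hc/λ = 3.7892 eV

For material X (φ₁ = 2.17 eV):
KE₁ = E - φ₁ = 3.7892 - 2.17 = 1.6192 eV

For alloy Z (φ₂ = 3.3 eV):
KE₂ = E - φ₂ = 3.7892 - 3.3 = 0.4892 eV

Difference:
ΔKE = KE₁ - KE₂ = 1.6192 - 0.4892 = 1.1300 eV

Note: The difference equals the difference in work functions: 3.3 - 2.17 = 1.13 eV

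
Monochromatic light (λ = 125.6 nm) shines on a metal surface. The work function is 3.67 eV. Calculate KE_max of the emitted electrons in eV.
6.2014 eV

Using Einstein's photoelectric equation: KE_max = hf - φ = hc/λ - φ

First, calculate the photon energy:
E_photon = hc/λ = (6.626×10⁻³⁴ J·s)(3×10⁸ m/s) / (125.6×10⁻⁹ m)
E_photon = 9.8714 eV

Then, the maximum kinetic energy:
KE_max = E_photon - φ = 9.8714 eV - 3.67 eV = 6.2014 eV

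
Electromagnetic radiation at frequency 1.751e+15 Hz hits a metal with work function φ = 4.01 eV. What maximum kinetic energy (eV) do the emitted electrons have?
3.2316 eV

Using Einstein's photoelectric equation: KE_max = hf - φ

First, calculate the photon energy:
E_photon = hf = (6.626×10⁻³⁴ J·s)(1.751e+15 Hz)
E_photon = 7.2416 eV

Then, the maximum kinetic energy:
KE_max = E_photon - φ = 7.2416 eV - 4.01 eV = 3.2316 eV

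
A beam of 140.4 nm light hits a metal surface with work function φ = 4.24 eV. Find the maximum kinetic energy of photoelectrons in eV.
4.5908 eV

Using Einstein's photoelectric equation: KE_max = hf - φ = hc/λ - φ

First, calculate the photon energy:
E_photon = hc/λ = (6.626×10⁻³⁴ J·s)(3×10⁸ m/s) / (140.4×10⁻⁹ m)
E_photon = 8.8308 eV

Then, the maximum kinetic energy:
KE_max = E_photon - φ = 8.8308 eV - 4.24 eV = 4.5908 eV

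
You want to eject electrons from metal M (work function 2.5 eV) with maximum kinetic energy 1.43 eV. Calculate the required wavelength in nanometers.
315.48 nm

From Einstein's equation: KE_max = hc/λ - φ

Rearranging for λ:
hc/λ = KE_max + φ
λ = hc/(KE_max + φ)

Required photon energy:
E_photon = KE_max + φ = 1.43 + 2.5 = 3.93 eV

Required wavelength:
λ = hc/E_photon = (6.626×10⁻³⁴)(3×10⁸) / (3.93 × 1.602×10⁻¹⁹)
λ = 315.48 nm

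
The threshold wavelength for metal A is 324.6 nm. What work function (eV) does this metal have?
3.82 eV

At the threshold wavelength, photon energy equals work function:
φ = hc/λ₀

Calculating:
φ = (6.626×10⁻³⁴ J·s)(3×10⁸ m/s) / (324.6×10⁻⁹ m)
φ = 3.82 eV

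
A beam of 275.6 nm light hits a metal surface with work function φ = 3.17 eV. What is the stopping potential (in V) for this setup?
1.3287 V

The stopping potential V_s satisfies: eV_s = KE_max

First, find KE_max using Einstein's equation:
E_photon = hc/λ = 4.4987 eV
KE_max = E_photon - φ = 4.4987 - 3.17 = 1.3287 eV

Since eV_s = KE_max:
V_s = KE_max/e = 1.3287 V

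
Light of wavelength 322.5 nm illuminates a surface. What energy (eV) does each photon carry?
3.8445 eV

Using E = hf = hc/λ:

E = hc/λ = (6.626×10⁻³⁴ J·s)(3×10⁸ m/s) / (322.5×10⁻⁹ m)
E = 3.8445 eV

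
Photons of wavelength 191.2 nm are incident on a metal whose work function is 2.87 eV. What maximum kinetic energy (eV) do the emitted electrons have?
3.6145 eV

Using Einstein's photoelectric equation: KE_max = hf - φ = hc/λ - φ

First, calculate the photon energy:
E_photon = hc/λ = (6.626×10⁻³⁴ J·s)(3×10⁸ m/s) / (191.2×10⁻⁹ m)
E_photon = 6.4845 eV

Then, the maximum kinetic energy:
KE_max = E_photon - φ = 6.4845 eV - 2.87 eV = 3.6145 eV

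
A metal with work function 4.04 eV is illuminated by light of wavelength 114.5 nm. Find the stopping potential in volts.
6.7883 V

The stopping potential V_s satisfies: eV_s = KE_max

First, find KE_max using Einstein's equation:
E_photon = hc/λ = 10.8283 eV
KE_max = E_photon - φ = 10.8283 - 4.04 = 6.7883 eV

Since eV_s = KE_max:
V_s = KE_max/e = 6.7883 V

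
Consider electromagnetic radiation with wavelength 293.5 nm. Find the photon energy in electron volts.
4.2243 eV

Using E = hf = hc/λ:

E = hc/λ = (6.626×10⁻³⁴ J·s)(3×10⁸ m/s) / (293.5×10⁻⁹ m)
E = 4.2243 eV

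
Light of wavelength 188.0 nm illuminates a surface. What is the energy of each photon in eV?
6.5949 eV

Using E = hf = hc/λ:

E = hc/λ = (6.626×10⁻³⁴ J·s)(3×10⁸ m/s) / (188.0×10⁻⁹ m)
E = 6.5949 eV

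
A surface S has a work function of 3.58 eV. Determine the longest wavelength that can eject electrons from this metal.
346.32 nm

The threshold wavelength is when the photon energy equals the work function:
hc/λ₀ = φ

Solving for λ₀:
λ₀ = hc/φ = (6.626×10⁻³⁴ J·s)(3×10⁸ m/s) / (3.58 eV × 1.602×10⁻¹⁹ J/eV)
λ₀ = 346.32 nm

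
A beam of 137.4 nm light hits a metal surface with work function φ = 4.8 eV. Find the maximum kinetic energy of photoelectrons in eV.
4.2236 eV

Using Einstein's photoelectric equation: KE_max = hf - φ = hc/λ - φ

First, calculate the photon energy:
E_photon = hc/λ = (6.626×10⁻³⁴ J·s)(3×10⁸ m/s) / (137.4×10⁻⁹ m)
E_photon = 9.0236 eV

Then, the maximum kinetic energy:
KE_max = E_photon - φ = 9.0236 eV - 4.8 eV = 4.2236 eV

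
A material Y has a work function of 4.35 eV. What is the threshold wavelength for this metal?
285.02 nm

The threshold wavelength is when the photon energy equals the work function:
hc/λ₀ = φ

Solving for λ₀:
λ₀ = hc/φ = (6.626×10⁻³⁴ J·s)(3×10⁸ m/s) / (4.35 eV × 1.602×10⁻¹⁹ J/eV)
λ₀ = 285.02 nm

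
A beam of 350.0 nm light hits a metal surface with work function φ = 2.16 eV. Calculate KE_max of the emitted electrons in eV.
1.3824 eV

Using Einstein's photoelectric equation: KE_max = hf - φ = hc/λ - φ

First, calculate the photon energy:
E_photon = hc/λ = (6.626×10⁻³⁴ J·s)(3×10⁸ m/s) / (350.0×10⁻⁹ m)
E_photon = 3.5424 eV

Then, the maximum kinetic energy:
KE_max = E_photon - φ = 3.5424 eV - 2.16 eV = 1.3824 eV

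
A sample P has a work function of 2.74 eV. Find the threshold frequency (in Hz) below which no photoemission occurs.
6.6253e+14 Hz

The threshold frequency is when the photon energy equals the work function:
hf₀ = φ

Solving for f₀:
f₀ = φ/h = (2.74 eV × 1.602×10⁻¹⁹ J/eV) / (6.626×10⁻³⁴ J·s)
f₀ = 6.6253e+14 Hz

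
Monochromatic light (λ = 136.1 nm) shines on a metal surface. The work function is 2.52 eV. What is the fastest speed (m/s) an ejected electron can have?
1.5225e+06 m/s

First, find the maximum kinetic energy:
E_photon = hc/λ = 9.1098 eV
KE_max = E_photon - φ = 9.1098 - 2.52 = 6.5898 eV

Convert to Joules: KE_max = 6.5898 × 1.602×10⁻¹⁹ J = 1.0558e-18 J

Then use KE = ½mv² to find velocity:
v = √(2·KE/m) = √(2 × 1.0558e-18 J / 9.109e-31 kg)
v = 1.5225e+06 m/s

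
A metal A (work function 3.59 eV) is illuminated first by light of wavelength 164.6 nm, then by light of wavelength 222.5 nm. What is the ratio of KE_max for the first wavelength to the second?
1.9888

Using Einstein's equation: KE_max = hc/λ - φ

For λ₁ = 164.6 nm:
E₁ = hc/λ₁ = 7.5325 eV
KE₁ = E₁ - φ = 7.5325 - 3.59 = 3.9425 eV

For λ₂ = 222.5 nm:
E₂ = hc/λ₂ = 5.5723 eV
KE₂ = E₂ - φ = 5.5723 - 3.59 = 1.9823 eV

Ratio: KE₁/KE₂ = 3.9425/1.9823 = 1.9888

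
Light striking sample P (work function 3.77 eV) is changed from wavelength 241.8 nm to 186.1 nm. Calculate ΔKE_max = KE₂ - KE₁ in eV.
1.5347 eV

Using Einstein's equation: KE_max = hc/λ - φ

For λ₁ = 241.8 nm:
KE₁ = hc/λ₁ - φ = 5.1276 - 3.77 = 1.3576 eV

For λ₂ = 186.1 nm:
KE₂ = hc/λ₂ - φ = 6.6622 - 3.77 = 2.8922 eV

Change in KE:
ΔKE = KE₂ - KE₁ = 2.8922 - 1.3576 = 1.5347 eV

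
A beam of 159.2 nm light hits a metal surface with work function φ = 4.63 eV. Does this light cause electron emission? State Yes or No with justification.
Yes

For photoemission, the photon energy must exceed the work function.

Photon energy: E = hc/λ = 7.7880 eV
Work function: φ = 4.63 eV

Since E_photon (7.7880 eV) > φ (4.63 eV), photoemission WILL occur.
The threshold wavelength is λ₀ = hc/φ = 267.8 nm.
Since 159.2 nm < 267.8 nm, the light has sufficient energy.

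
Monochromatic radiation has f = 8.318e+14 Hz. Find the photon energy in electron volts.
3.4400 eV

Using E = hf:

E = hf = (6.626×10⁻³⁴ J·s)(8.318e+14 Hz)
E = 3.4400 eV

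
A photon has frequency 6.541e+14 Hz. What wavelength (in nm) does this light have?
458.33 nm

Using the wave equation: c = fλ

Solving for wavelength:
λ = c/f = (3×10⁸ m/s) / (6.541e+14 Hz)
λ = 458.33 nm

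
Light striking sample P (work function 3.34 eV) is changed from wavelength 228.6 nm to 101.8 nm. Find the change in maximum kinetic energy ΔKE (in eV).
6.7556 eV

Using Einstein's equation: KE_max = hc/λ - φ

For λ₁ = 228.6 nm:
KE₁ = hc/λ₁ - φ = 5.4236 - 3.34 = 2.0836 eV

For λ₂ = 101.8 nm:
KE₂ = hc/λ₂ - φ = 12.1792 - 3.34 = 8.8392 eV

Change in KE:
ΔKE = KE₂ - KE₁ = 8.8392 - 2.0836 = 6.7556 eV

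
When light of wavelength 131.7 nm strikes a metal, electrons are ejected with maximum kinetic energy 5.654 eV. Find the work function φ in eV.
3.76 eV

From Einstein's photoelectric equation: KE_max = hf - φ = hc/λ - φ

Rearranging for φ:
φ = hc/λ - KE_max

Calculate photon energy:
E_photon = hc/λ = 9.4141 eV

Therefore:
φ = 9.4141 - 5.654 = 3.76 eV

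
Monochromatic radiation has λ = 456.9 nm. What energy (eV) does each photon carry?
2.7136 eV

Using E = hf = hc/λ:

E = hc/λ = (6.626×10⁻³⁴ J·s)(3×10⁸ m/s) / (456.9×10⁻⁹ m)
E = 2.7136 eV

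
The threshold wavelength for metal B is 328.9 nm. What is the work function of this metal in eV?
3.77 eV

At the threshold wavelength, photon energy equals work function:
φ = hc/λ₀

Calculating:
φ = (6.626×10⁻³⁴ J·s)(3×10⁸ m/s) / (328.9×10⁻⁹ m)
φ = 3.77 eV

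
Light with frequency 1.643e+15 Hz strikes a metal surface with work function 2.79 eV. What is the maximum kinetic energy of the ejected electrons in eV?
4.0049 eV

Using Einstein's photoelectric equation: KE_max = hf - φ

First, calculate the photon energy:
E_photon = hf = (6.626×10⁻³⁴ J·s)(1.643e+15 Hz)
E_photon = 6.7949 eV

Then, the maximum kinetic energy:
KE_max = E_photon - φ = 6.7949 eV - 2.79 eV = 4.0049 eV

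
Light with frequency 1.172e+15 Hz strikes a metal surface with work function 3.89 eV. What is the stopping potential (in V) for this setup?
0.9570 V

The stopping potential V_s satisfies: eV_s = KE_max

First, find KE_max using Einstein's equation:
E_photon = hf = (6.626×10⁻³⁴ J·s)(1.172e+15 Hz) = 4.8470 eV
KE_max = E_photon - φ = 4.8470 - 3.89 = 0.9570 eV

Since eV_s = KE_max:
V_s = KE_max/e = 0.9570 V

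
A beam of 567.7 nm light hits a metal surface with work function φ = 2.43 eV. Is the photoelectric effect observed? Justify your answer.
No

For photoemission, the photon energy must exceed the work function.

Photon energy: E = hc/λ = 2.1840 eV
Work function: φ = 2.43 eV

Since E_photon (2.1840 eV) < φ (2.43 eV), photoemission will NOT occur.
The threshold wavelength is λ₀ = hc/φ = 510.2 nm.
Since 567.7 nm > 510.2 nm, the photons lack sufficient energy.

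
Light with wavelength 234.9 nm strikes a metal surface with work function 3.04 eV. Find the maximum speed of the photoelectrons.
8.8730e+05 m/s

First, find the maximum kinetic energy:
E_photon = hc/λ = 5.2782 eV
KE_max = E_photon - φ = 5.2782 - 3.04 = 2.2382 eV

Convert to Joules: KE_max = 2.2382 × 1.602×10⁻¹⁹ J = 3.5859e-19 J

Then use KE = ½mv² to find velocity:
v = √(2·KE/m) = √(2 × 3.5859e-19 J / 9.109e-31 kg)
v = 8.8730e+05 m/s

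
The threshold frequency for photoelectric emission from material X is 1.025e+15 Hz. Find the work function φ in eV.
4.24 eV

At the threshold frequency, photon energy equals work function:
φ = hf₀

Calculating:
φ = (6.626×10⁻³⁴ J·s)(1.025e+15 Hz)
φ = 4.24 eV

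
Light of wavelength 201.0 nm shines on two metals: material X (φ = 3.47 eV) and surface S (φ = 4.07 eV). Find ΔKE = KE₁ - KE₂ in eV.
0.6000 eV

Using KE_max = hc/λ - φ for each metal:

Photon energy: E = hc/λ = 6.1684 eV

For material X (φ₁ = 3.47 eV):
KE₁ = E - φ₁ = 6.1684 - 3.47 = 2.6984 eV

For surface S (φ₂ = 4.07 eV):
KE₂ = E - φ₂ = 6.1684 - 4.07 = 2.0984 eV

Difference:
ΔKE = KE₁ - KE₂ = 2.6984 - 2.0984 = 0.6000 eV

Note: The difference equals the difference in work functions: 4.07 - 3.47 = 0.60 eV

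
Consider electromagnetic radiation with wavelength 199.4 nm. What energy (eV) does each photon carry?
6.2179 eV

Using E = hf = hc/λ:

E = hc/λ = (6.626×10⁻³⁴ J·s)(3×10⁸ m/s) / (199.4×10⁻⁹ m)
E = 6.2179 eV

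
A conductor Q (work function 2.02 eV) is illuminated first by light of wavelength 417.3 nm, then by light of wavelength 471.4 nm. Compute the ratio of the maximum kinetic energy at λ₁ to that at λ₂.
1.5589

Using Einstein's equation: KE_max = hc/λ - φ

For λ₁ = 417.3 nm:
E₁ = hc/λ₁ = 2.9711 eV
KE₁ = E₁ - φ = 2.9711 - 2.02 = 0.9511 eV

For λ₂ = 471.4 nm:
E₂ = hc/λ₂ = 2.6301 eV
KE₂ = E₂ - φ = 2.6301 - 2.02 = 0.6101 eV

Ratio: KE₁/KE₂ = 0.9511/0.6101 = 1.5589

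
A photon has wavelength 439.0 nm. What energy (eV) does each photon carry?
2.8242 eV

Using E = hf = hc/λ:

E = hc/λ = (6.626×10⁻³⁴ J·s)(3×10⁸ m/s) / (439.0×10⁻⁹ m)
E = 2.8242 eV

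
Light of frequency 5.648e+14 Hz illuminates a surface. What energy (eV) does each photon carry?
2.3358 eV

Using E = hf:

E = hf = (6.626×10⁻³⁴ J·s)(5.648e+14 Hz)
E = 2.3358 eV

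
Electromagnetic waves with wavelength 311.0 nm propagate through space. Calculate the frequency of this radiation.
9.6396e+14 Hz

Using the wave equation: c = fλ

Solving for frequency:
f = c/λ = (3×10⁸ m/s) / (311.0×10⁻⁹ m)
f = 9.6396e+14 Hz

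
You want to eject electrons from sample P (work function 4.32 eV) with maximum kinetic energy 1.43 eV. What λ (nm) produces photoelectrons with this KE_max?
215.62 nm

From Einstein's equation: KE_max = hc/λ - φ

Rearranging for λ:
hc/λ = KE_max + φ
λ = hc/(KE_max + φ)

Required photon energy:
E_photon = KE_max + φ = 1.43 + 4.32 = 5.75 eV

Required wavelength:
λ = hc/E_photon = (6.626×10⁻³⁴)(3×10⁸) / (5.75 × 1.602×10⁻¹⁹)
λ = 215.62 nm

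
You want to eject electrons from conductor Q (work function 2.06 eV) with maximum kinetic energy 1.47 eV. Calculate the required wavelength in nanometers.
351.23 nm

From Einstein's equation: KE_max = hc/λ - φ

Rearranging for λ:
hc/λ = KE_max + φ
λ = hc/(KE_max + φ)

Required photon energy:
E_photon = KE_max + φ = 1.47 + 2.06 = 3.53 eV

Required wavelength:
λ = hc/E_photon = (6.626×10⁻³⁴)(3×10⁸) / (3.53 × 1.602×10⁻¹⁹)
λ = 351.23 nm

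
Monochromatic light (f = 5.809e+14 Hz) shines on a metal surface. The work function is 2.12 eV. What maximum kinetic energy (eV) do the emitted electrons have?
0.2824 eV

Using Einstein's photoelectric equation: KE_max = hf - φ

First, calculate the photon energy:
E_photon = hf = (6.626×10⁻³⁴ J·s)(5.809e+14 Hz)
E_photon = 2.4024 eV

Then, the maximum kinetic energy:
KE_max = E_photon - φ = 2.4024 eV - 2.12 eV = 0.2824 eV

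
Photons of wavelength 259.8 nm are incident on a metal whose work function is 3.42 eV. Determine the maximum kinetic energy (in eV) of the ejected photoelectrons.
1.3523 eV

Using Einstein's photoelectric equation: KE_max = hf - φ = hc/λ - φ

First, calculate the photon energy:
E_photon = hc/λ = (6.626×10⁻³⁴ J·s)(3×10⁸ m/s) / (259.8×10⁻⁹ m)
E_photon = 4.7723 eV

Then, the maximum kinetic energy:
KE_max = E_photon - φ = 4.7723 eV - 3.42 eV = 1.3523 eV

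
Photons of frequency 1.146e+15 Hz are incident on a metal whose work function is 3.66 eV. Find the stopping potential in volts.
1.0795 V

The stopping potential V_s satisfies: eV_s = KE_max

First, find KE_max using Einstein's equation:
E_photon = hf = (6.626×10⁻³⁴ J·s)(1.146e+15 Hz) = 4.7395 eV
KE_max = E_photon - φ = 4.7395 - 3.66 = 1.0795 eV

Since eV_s = KE_max:
V_s = KE_max/e = 1.0795 V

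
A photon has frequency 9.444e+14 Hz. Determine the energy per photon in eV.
3.9057 eV

Using E = hf:

E = hf = (6.626×10⁻³⁴ J·s)(9.444e+14 Hz)
E = 3.9057 eV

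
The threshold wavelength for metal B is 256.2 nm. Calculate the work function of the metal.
4.84 eV

At the threshold wavelength, photon energy equals work function:
φ = hc/λ₀

Calculating:
φ = (6.626×10⁻³⁴ J·s)(3×10⁸ m/s) / (256.2×10⁻⁹ m)
φ = 4.84 eV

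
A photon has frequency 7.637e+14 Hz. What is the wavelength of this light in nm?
392.55 nm

Using the wave equation: c = fλ

Solving for wavelength:
λ = c/f = (3×10⁸ m/s) / (7.637e+14 Hz)
λ = 392.55 nm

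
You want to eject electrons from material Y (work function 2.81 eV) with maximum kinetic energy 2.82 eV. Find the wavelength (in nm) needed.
220.22 nm

From Einstein's equation: KE_max = hc/λ - φ

Rearranging for λ:
hc/λ = KE_max + φ
λ = hc/(KE_max + φ)

Required photon energy:
E_photon = KE_max + φ = 2.82 + 2.81 = 5.63 eV

Required wavelength:
λ = hc/E_photon = (6.626×10⁻³⁴)(3×10⁸) / (5.63 × 1.602×10⁻¹⁹)
λ = 220.22 nm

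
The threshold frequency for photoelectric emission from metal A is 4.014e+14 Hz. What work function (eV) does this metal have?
1.66 eV

At the threshold frequency, photon energy equals work function:
φ = hf₀

Calculating:
φ = (6.626×10⁻³⁴ J·s)(4.014e+14 Hz)
φ = 1.66 eV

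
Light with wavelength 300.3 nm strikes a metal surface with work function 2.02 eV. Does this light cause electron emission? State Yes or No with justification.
Yes

For photoemission, the photon energy must exceed the work function.

Photon energy: E = hc/λ = 4.1287 eV
Work function: φ = 2.02 eV

Since E_photon (4.1287 eV) > φ (2.02 eV), photoemission WILL occur.
The threshold wavelength is λ₀ = hc/φ = 613.8 nm.
Since 300.3 nm < 613.8 nm, the light has sufficient energy.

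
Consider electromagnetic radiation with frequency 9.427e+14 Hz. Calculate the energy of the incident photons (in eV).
3.8987 eV

Using E = hf:

E = hf = (6.626×10⁻³⁴ J·s)(9.427e+14 Hz)
E = 3.8987 eV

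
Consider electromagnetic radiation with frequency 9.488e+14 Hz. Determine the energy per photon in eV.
3.9239 eV

Using E = hf:

E = hf = (6.626×10⁻³⁴ J·s)(9.488e+14 Hz)
E = 3.9239 eV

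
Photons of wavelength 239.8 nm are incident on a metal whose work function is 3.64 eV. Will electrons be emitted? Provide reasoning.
Yes

For photoemission, the photon energy must exceed the work function.

Photon energy: E = hc/λ = 5.1703 eV
Work function: φ = 3.64 eV

Since E_photon (5.1703 eV) > φ (3.64 eV), photoemission WILL occur.
The threshold wavelength is λ₀ = hc/φ = 340.6 nm.
Since 239.8 nm < 340.6 nm, the light has sufficient energy.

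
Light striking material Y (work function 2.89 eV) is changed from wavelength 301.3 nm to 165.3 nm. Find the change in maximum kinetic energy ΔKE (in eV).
3.3856 eV

Using Einstein's equation: KE_max = hc/λ - φ

For λ₁ = 301.3 nm:
KE₁ = hc/λ₁ - φ = 4.1150 - 2.89 = 1.2250 eV

For λ₂ = 165.3 nm:
KE₂ = hc/λ₂ - φ = 7.5006 - 2.89 = 4.6106 eV

Change in KE:
ΔKE = KE₂ - KE₁ = 4.6106 - 1.2250 = 3.3856 eV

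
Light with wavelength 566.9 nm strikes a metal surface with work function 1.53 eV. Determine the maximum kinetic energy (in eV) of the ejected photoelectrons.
0.6571 eV

Using Einstein's photoelectric equation: KE_max = hf - φ = hc/λ - φ

First, calculate the photon energy:
E_photon = hc/λ = (6.626×10⁻³⁴ J·s)(3×10⁸ m/s) / (566.9×10⁻⁹ m)
E_photon = 2.1871 eV

Then, the maximum kinetic energy:
KE_max = E_photon - φ = 2.1871 eV - 1.53 eV = 0.6571 eV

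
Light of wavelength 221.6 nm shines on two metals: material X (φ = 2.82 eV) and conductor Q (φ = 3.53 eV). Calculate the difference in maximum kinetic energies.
0.7100 eV

Using KE_max = hc/λ - φ for each metal:

Photon energy: E = hc/λ = 5.5950 eV

For material X (φ₁ = 2.82 eV):
KE₁ = E - φ₁ = 5.5950 - 2.82 = 2.7750 eV

For conductor Q (φ₂ = 3.53 eV):
KE₂ = E - φ₂ = 5.5950 - 3.53 = 2.0650 eV

Difference:
ΔKE = KE₁ - KE₂ = 2.7750 - 2.0650 = 0.7100 eV

Note: The difference equals the difference in work functions: 3.53 - 2.82 = 0.71 eV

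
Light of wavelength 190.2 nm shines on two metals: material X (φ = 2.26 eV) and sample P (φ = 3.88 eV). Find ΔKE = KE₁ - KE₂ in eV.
1.6200 eV

Using KE_max = hc/λ - φ for each metal:

Photon energy: E = hc/λ = 6.5186 eV

For material X (φ₁ = 2.26 eV):
KE₁ = E - φ₁ = 6.5186 - 2.26 = 4.2586 eV

For sample P (φ₂ = 3.88 eV):
KE₂ = E - φ₂ = 6.5186 - 3.88 = 2.6386 eV

Difference:
ΔKE = KE₁ - KE₂ = 4.2586 - 2.6386 = 1.6200 eV

Note: The difference equals the difference in work functions: 3.88 - 2.26 = 1.62 eV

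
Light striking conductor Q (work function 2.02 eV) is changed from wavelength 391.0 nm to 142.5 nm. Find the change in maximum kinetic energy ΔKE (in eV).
5.5297 eV

Using Einstein's equation: KE_max = hc/λ - φ

For λ₁ = 391.0 nm:
KE₁ = hc/λ₁ - φ = 3.1710 - 2.02 = 1.1510 eV

For λ₂ = 142.5 nm:
KE₂ = hc/λ₂ - φ = 8.7006 - 2.02 = 6.6806 eV

Change in KE:
ΔKE = KE₂ - KE₁ = 6.6806 - 1.1510 = 5.5297 eV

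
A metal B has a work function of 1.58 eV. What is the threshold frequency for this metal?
3.8204e+14 Hz

The threshold frequency is when the photon energy equals the work function:
hf₀ = φ

Solving for f₀:
f₀ = φ/h = (1.58 eV × 1.602×10⁻¹⁹ J/eV) / (6.626×10⁻³⁴ J·s)
f₀ = 3.8204e+14 Hz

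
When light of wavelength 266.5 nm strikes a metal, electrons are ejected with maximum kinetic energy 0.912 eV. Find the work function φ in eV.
3.74 eV

From Einstein's photoelectric equation: KE_max = hf - φ = hc/λ - φ

Rearranging for φ:
φ = hc/λ - KE_max

Calculate photon energy:
E_photon = hc/λ = 4.6523 eV

Therefore:
φ = 4.6523 - 0.912 = 3.74 eV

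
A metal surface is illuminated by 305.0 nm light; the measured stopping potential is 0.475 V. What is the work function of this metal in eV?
3.59 eV

The stopping potential gives the maximum kinetic energy: KE_max = eV_s = 0.475 eV

From Einstein's photoelectric equation: KE_max = hc/λ - φ
Rearranging: φ = hc/λ - KE_max

Calculate photon energy:
E_photon = hc/λ = (6.626×10⁻³⁴ J·s)(3×10⁸ m/s) / (305.0×10⁻⁹ m) = 4.0651 eV

Therefore:
φ = 4.0651 - 0.475 = 3.59 eV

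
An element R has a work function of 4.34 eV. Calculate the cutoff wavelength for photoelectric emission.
285.68 nm

The threshold wavelength is when the photon energy equals the work function:
hc/λ₀ = φ

Solving for λ₀:
λ₀ = hc/φ = (6.626×10⁻³⁴ J·s)(3×10⁸ m/s) / (4.34 eV × 1.602×10⁻¹⁹ J/eV)
λ₀ = 285.68 nm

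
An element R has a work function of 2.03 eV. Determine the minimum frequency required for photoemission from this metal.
4.9085e+14 Hz

The threshold frequency is when the photon energy equals the work function:
hf₀ = φ

Solving for f₀:
f₀ = φ/h = (2.03 eV × 1.602×10⁻¹⁹ J/eV) / (6.626×10⁻³⁴ J·s)
f₀ = 4.9085e+14 Hz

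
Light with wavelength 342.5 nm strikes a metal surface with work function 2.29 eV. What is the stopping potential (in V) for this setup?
1.3300 V

The stopping potential V_s satisfies: eV_s = KE_max

First, find KE_max using Einstein's equation:
E_photon = hc/λ = 3.6200 eV
KE_max = E_photon - φ = 3.6200 - 2.29 = 1.3300 eV

Since eV_s = KE_max:
V_s = KE_max/e = 1.3300 V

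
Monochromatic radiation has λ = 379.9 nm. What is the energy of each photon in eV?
3.2636 eV

Using E = hf = hc/λ:

E = hc/λ = (6.626×10⁻³⁴ J·s)(3×10⁸ m/s) / (379.9×10⁻⁹ m)
E = 3.2636 eV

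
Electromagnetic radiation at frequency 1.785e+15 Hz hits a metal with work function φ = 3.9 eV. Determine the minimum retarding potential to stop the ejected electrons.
3.4822 V

The stopping potential V_s satisfies: eV_s = KE_max

First, find KE_max using Einstein's equation:
E_photon = hf = (6.626×10⁻³⁴ J·s)(1.785e+15 Hz) = 7.3822 eV
KE_max = E_photon - φ = 7.3822 - 3.9 = 3.4822 eV

Since eV_s = KE_max:
V_s = KE_max/e = 3.4822 V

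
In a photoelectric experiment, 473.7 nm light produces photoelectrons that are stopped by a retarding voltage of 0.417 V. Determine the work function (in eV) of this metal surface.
2.20 eV

The stopping potential gives the maximum kinetic energy: KE_max = eV_s = 0.417 eV

From Einstein's photoelectric equation: KE_max = hc/λ - φ
Rearranging: φ = hc/λ - KE_max

Calculate photon energy:
E_photon = hc/λ = (6.626×10⁻³⁴ J·s)(3×10⁸ m/s) / (473.7×10⁻⁹ m) = 2.6174 eV

Therefore:
φ = 2.6174 - 0.417 = 2.20 eV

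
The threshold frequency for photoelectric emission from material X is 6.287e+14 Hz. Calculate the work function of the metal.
2.60 eV

At the threshold frequency, photon energy equals work function:
φ = hf₀

Calculating:
φ = (6.626×10⁻³⁴ J·s)(6.287e+14 Hz)
φ = 2.60 eV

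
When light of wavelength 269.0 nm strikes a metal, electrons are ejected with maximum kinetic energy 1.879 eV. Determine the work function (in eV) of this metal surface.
2.73 eV

From Einstein's photoelectric equation: KE_max = hf - φ = hc/λ - φ

Rearranging for φ:
φ = hc/λ - KE_max

Calculate photon energy:
E_photon = hc/λ = 4.6091 eV

Therefore:
φ = 4.6091 - 1.879 = 2.73 eV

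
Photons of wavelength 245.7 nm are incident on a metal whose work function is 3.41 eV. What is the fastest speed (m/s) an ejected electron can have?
7.5865e+05 m/s

First, find the maximum kinetic energy:
E_photon = hc/λ = 5.0462 eV
KE_max = E_photon - φ = 5.0462 - 3.41 = 1.6362 eV

Convert to Joules: KE_max = 1.6362 × 1.602×10⁻¹⁹ J = 2.6214e-19 J

Then use KE = ½mv² to find velocity:
v = √(2·KE/m) = √(2 × 2.6214e-19 J / 9.109e-31 kg)
v = 7.5865e+05 m/s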